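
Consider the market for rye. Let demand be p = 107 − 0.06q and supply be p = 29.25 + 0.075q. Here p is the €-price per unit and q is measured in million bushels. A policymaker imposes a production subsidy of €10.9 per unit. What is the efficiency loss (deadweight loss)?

€440.04 million

Competitive equilibrium: 107 − 0.06q = 29.25 + 0.075q → q* = 575.9259, p* = 72.4444.
The subsidy lowers effective supply by 10.9: p = 18.35 + 0.075q.
New quantity: 107 − 0.06q = 18.35 + 0.075q → q' = 656.6667.
Overproduction Δq = 656.6667 − 575.9259 = 80.7408; wedge = subsidy = 10.9.
Welfare loss = ½ × 80.7408 × 10.9 = €440.04 million.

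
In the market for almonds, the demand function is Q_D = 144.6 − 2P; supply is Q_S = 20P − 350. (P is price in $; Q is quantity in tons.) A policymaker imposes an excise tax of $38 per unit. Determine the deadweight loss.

$1312.73

In inverse form: demand P = 72.3 − 0.5Q, supply P = 17.5 + 0.05Q.
Competitive equilibrium: 72.3 − 0.5Q = 17.5 + 0.05Q → Q* = 99.6364, P* = 22.4818.
With the tax, the buyer price exceeds the seller price by 38: (72.3 − 0.5Q) − (17.5 + 0.05Q) = 38 → Q' = 30.5455.
ΔQ = 99.6364 − 30.5455 = 69.0909; the wedge equals the tax, 38.
The triangle = ½ × 69.0909 × 38 = $1312.73.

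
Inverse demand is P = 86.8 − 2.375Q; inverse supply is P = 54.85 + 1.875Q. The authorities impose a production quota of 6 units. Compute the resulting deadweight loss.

Competitive equilibrium: 86.8 − 2.375Q = 54.85 + 1.875Q → Q* = 7.5176, P* = 68.9456.
At Q = 6: demand price = 86.8 − 2.375·6 = 72.55; supply price = 54.85 + 1.875·6 = 66.1.
ΔQ = 7.5176 − 6 = 1.5176; wedge = 72.55 − 66.1 = 6.45.
Deadweight loss = ½ × 1.5176 × 6.45 = 4.89.

4.89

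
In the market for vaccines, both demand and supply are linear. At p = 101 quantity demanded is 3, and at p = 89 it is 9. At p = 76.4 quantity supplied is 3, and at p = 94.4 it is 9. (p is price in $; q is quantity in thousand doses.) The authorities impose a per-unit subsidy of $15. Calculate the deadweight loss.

$22.50 thousand

Demand slope = (89 − 101)/(9 − 3) = −2, so p = 107 − 2q.
Supply slope = (94.4 − 76.4)/(9 − 3) = 3, so p = 67.4 + 3q.
Competitive equilibrium: 107 − 2q = 67.4 + 3q → q* = 7.92, p* = 91.16.
The subsidy lowers effective supply by 15: p = 52.4 + 3q.
New quantity: 107 − 2q = 52.4 + 3q → q' = 10.92.
Overproduction Δq = 10.92 − 7.92 = 3; wedge = subsidy = 15.
Deadweight loss = ½ × 3 × 15 = $22.50 thousand.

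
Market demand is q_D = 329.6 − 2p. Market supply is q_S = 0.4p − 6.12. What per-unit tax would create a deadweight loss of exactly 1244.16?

86.4

In inverse form: demand p = 164.8 − 0.5q, supply p = 15.3 + 2.5q.
Competitive equilibrium: 164.8 − 0.5q = 15.3 + 2.5q → q* = 49.8333, p* = 139.8833.
A tax t gives Δq = t/3 and wedge t, so DWL = t²/6.
t²/6 = 1244.16 → t² = 7464.96 → t = 86.4.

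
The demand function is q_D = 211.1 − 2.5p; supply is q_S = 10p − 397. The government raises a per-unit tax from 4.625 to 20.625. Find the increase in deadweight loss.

In inverse form: demand p = 84.44 − 0.4q, supply p = 39.7 + 0.1q.
Competitive equilibrium: 84.44 − 0.4q = 39.7 + 0.1q → q* = 89.48, p* = 48.648.
For a per-unit tax t: Δq = t/0.5, so DWL = ½·t·(t/0.5) = t²/1.
At t = 4.625: DWL = 21.391. At t = 20.625: DWL = 425.391.
Increase = 425.391 − 21.391 = 404.

404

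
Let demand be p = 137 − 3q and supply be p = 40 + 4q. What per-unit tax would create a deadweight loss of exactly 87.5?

35

Competitive equilibrium: 137 − 3q = 40 + 4q → q* = 13.8571, p* = 95.4286.
A tax t gives Δq = t/7 and wedge t, so DWL = t²/14.
t²/14 = 87.5 → t² = 1225 → t = 35.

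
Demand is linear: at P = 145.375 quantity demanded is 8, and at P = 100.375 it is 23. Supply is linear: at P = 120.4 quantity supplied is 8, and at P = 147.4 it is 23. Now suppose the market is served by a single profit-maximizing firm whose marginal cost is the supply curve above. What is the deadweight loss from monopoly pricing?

61.89

Demand slope = (100.375 − 145.375)/(23 − 8) = −3, so P = 169.375 − 3Q.
Supply slope = (147.4 − 120.4)/(23 − 8) = 1.8, so P = 106 + 1.8Q.
Competitive equilibrium: 169.375 − 3Q = 106 + 1.8Q → Q* = 13.2031, P* = 129.7656.
Marginal revenue: MR = 169.375 − 6Q. Set MR = MC: 169.375 − 6Q = 106 + 1.8Q → Q_m = 8.125.
Price P_m = 169.375 − 3·8.125 = 145; MC(Q_m) = 106 + 1.8·8.125 = 120.625.
Competitive Q* = 13.2031, so ΔQ = 5.0781; wedge = 145 − 120.625 = 24.375.
DWL = ½ × 5.0781 × 24.375 = 61.89.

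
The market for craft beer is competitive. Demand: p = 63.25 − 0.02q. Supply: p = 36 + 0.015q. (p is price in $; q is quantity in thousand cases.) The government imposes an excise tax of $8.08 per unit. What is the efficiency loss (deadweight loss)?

Competitive equilibrium: 63.25 − 0.02q = 36 + 0.015q → q* = 778.5714, p* = 47.6786.
With the tax, the buyer price exceeds the seller price by 8.08: (63.25 − 0.02q) − (36 + 0.015q) = 8.08 → q' = 547.7143.
Δq = 778.5714 − 547.7143 = 230.8571; the wedge equals the tax, 8.08.
Deadweight loss = ½ × 230.8571 × 8.08 = $932.66 thousand.

$932.66 thousand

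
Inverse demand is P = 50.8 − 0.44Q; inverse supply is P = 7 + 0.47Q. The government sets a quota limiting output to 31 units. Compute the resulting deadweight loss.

Competitive equilibrium: 50.8 − 0.44Q = 7 + 0.47Q → Q* = 48.1319, P* = 29.622.
At Q = 31: demand price = 50.8 − 0.44·31 = 37.16; supply price = 7 + 0.47·31 = 21.57.
ΔQ = 48.1319 − 31 = 17.1319; wedge = 37.16 − 21.57 = 15.59.
Deadweight loss = ½ × 17.1319 × 15.59 = 133.54.

133.54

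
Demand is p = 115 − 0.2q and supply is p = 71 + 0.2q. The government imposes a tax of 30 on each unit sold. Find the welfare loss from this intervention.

1125

Competitive equilibrium: 115 − 0.2q = 71 + 0.2q → q* = 110, p* = 93.
With the tax, the buyer price exceeds the seller price by 30: (115 − 0.2q) − (71 + 0.2q) = 30 → q' = 35.
Δq = 110 − 35 = 75; the wedge equals the tax, 30.
Deadweight loss = ½ × 75 × 30 = 1125.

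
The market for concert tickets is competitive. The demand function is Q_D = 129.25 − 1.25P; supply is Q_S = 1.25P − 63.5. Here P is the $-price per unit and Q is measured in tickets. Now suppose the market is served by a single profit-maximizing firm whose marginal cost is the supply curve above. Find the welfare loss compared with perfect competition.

In inverse form: demand P = 103.4 − 0.8Q, supply P = 50.8 + 0.8Q.
Competitive equilibrium: 103.4 − 0.8Q = 50.8 + 0.8Q → Q* = 32.875, P* = 77.1.
Marginal revenue: MR = 103.4 − 1.6Q. Set MR = MC: 103.4 − 1.6Q = 50.8 + 0.8Q → Q_m = 21.9167.
Price P_m = 103.4 − 0.8·21.9167 = 85.8666; MC(Q_m) = 50.8 + 0.8·21.9167 = 68.3334.
Competitive Q* = 32.875, so ΔQ = 10.9583; wedge = 85.8666 − 68.3334 = 17.5332.
DWL = ½ × 10.9583 × 17.5332 = $96.07.

$96.07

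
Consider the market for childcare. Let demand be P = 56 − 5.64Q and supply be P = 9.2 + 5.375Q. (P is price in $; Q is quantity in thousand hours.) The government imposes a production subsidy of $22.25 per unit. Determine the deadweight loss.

Competitive equilibrium: 56 − 5.64Q = 9.2 + 5.375Q → Q* = 4.2488, P* = 32.037.
The subsidy lowers effective supply by 22.25: P = 5.375Q − 13.05.
New quantity: 56 − 5.64Q = 5.375Q − 13.05 → Q' = 6.2687.
Overproduction ΔQ = 6.2687 − 4.2488 = 2.0199; wedge = subsidy = 22.25.
DWL = ½ × 2.0199 × 22.25 = $22.47 thousand.

$22.47 thousand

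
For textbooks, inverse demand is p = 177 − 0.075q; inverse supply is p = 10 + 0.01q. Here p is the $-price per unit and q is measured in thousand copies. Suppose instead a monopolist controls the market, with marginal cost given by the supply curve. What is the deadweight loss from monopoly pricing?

Competitive equilibrium: 177 − 0.075q = 10 + 0.01q → q* = 1964.70588, p* = 29.64706.
Marginal revenue: MR = 177 − 0.15q. Set MR = MC: 177 − 0.15q = 10 + 0.01q → q_m = 1043.75.
Price p_m = 177 − 0.075·1043.75 = 98.71875; MC(q_m) = 10 + 0.01·1043.75 = 20.4375.
Competitive q* = 1964.70588, so Δq = 920.95588; wedge = 98.71875 − 20.4375 = 78.28125.
Welfare loss = ½ × 920.95588 × 78.28125 = $36046.79 thousand.

$36046.79 thousand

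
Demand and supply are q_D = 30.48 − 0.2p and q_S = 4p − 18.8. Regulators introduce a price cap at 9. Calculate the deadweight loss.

313.79

In inverse form: demand p = 152.4 − 5q, supply p = 4.7 + 0.25q.
Competitive equilibrium: 152.4 − 5q = 4.7 + 0.25q → q* = 28.1333, p* = 11.7333.
At the ceiling p = 9, quantity supplied = (9 − 4.7)/0.25 = 17.2.
Willingness to pay at q' = 17.2: 152.4 − 5·17.2 = 66.4.
Δq = 28.1333 − 17.2 = 10.9333; wedge = 66.4 − 9 = 57.4.
The triangle = ½ × 10.9333 × 57.4 = 313.79.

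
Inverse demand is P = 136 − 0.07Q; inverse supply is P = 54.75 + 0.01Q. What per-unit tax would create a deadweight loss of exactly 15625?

50

Competitive equilibrium: 136 − 0.07Q = 54.75 + 0.01Q → Q* = 1015.625, P* = 64.9063.
A tax t gives ΔQ = t/0.08 and wedge t, so DWL = t²/0.16.
t²/0.16 = 15625 → t² = 2500 → t = 50.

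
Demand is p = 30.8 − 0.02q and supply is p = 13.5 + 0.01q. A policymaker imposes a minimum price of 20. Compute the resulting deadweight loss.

20.17

Competitive equilibrium: 30.8 − 0.02q = 13.5 + 0.01q → q* = 576.6667, p* = 19.2667.
At the floor p = 20, quantity demanded = (30.8 − 20)/0.02 = 540.
Sellers' marginal cost at q' = 540: 13.5 + 0.01·540 = 18.9.
Δq = 576.6667 − 540 = 36.6667; wedge = 20 − 18.9 = 1.1.
DWL = ½ × 36.6667 × 1.1 = 20.17.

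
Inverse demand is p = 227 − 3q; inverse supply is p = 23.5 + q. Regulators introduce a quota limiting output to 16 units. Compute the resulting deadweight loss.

2432.53

Competitive equilibrium: 227 − 3q = 23.5 + q → q* = 50.875, p* = 74.375.
At q = 16: demand price = 227 − 3·16 = 179; supply price = 23.5 + 1·16 = 39.5.
Δq = 50.875 − 16 = 34.875; wedge = 179 − 39.5 = 139.5.
The triangle = ½ × 34.875 × 139.5 = 2432.53.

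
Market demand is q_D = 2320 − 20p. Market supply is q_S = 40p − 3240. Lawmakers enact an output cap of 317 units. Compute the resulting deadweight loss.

840

In inverse form: demand p = 116 − 0.05q, supply p = 81 + 0.025q.
Competitive equilibrium: 116 − 0.05q = 81 + 0.025q → q* = 466.6667, p* = 92.6667.
At q = 317: demand price = 116 − 0.05·317 = 100.15; supply price = 81 + 0.025·317 = 88.925.
Δq = 466.6667 − 317 = 149.6667; wedge = 100.15 − 88.925 = 11.225.
The triangle = ½ × 149.6667 × 11.225 = 840.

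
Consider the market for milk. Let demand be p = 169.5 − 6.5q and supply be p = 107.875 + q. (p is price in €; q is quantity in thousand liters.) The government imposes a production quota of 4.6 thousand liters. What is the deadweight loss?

€49.05 thousand

Competitive equilibrium: 169.5 − 6.5q = 107.875 + q → q* = 8.2167, p* = 116.0917.
At q = 4.6: demand price = 169.5 − 6.5·4.6 = 139.6; supply price = 107.875 + 1·4.6 = 112.475.
Δq = 8.2167 − 4.6 = 3.6167; wedge = 139.6 − 112.475 = 27.125.
Welfare loss = ½ × 3.6167 × 27.125 = €49.05 thousand.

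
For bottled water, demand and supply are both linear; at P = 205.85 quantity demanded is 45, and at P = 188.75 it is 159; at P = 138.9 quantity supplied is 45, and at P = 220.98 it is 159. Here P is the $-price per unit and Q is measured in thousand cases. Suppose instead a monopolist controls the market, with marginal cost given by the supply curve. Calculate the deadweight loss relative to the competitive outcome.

Demand slope = (188.75 − 205.85)/(159 − 45) = −0.15, so P = 212.6 − 0.15Q.
Supply slope = (220.98 − 138.9)/(159 − 45) = 0.72, so P = 106.5 + 0.72Q.
Competitive equilibrium: 212.6 − 0.15Q = 106.5 + 0.72Q → Q* = 121.95402, P* = 194.3069.
Marginal revenue: MR = 212.6 − 0.3Q. Set MR = MC: 212.6 − 0.3Q = 106.5 + 0.72Q → Q_m = 104.01961.
Price P_m = 212.6 − 0.15·104.01961 = 196.99706; MC(Q_m) = 106.5 + 0.72·104.01961 = 181.39412.
Competitive Q* = 121.95402, so ΔQ = 17.93441; wedge = 196.99706 − 181.39412 = 15.60294.
Deadweight loss = ½ × 17.93441 × 15.60294 = $139.91 thousand.

$139.91 thousand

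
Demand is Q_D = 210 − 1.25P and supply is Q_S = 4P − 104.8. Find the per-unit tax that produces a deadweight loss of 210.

21

In inverse form: demand P = 168 − 0.8Q, supply P = 26.2 + 0.25Q.
Competitive equilibrium: 168 − 0.8Q = 26.2 + 0.25Q → Q* = 135.0476, P* = 59.9619.
A tax t gives ΔQ = t/1.05 and wedge t, so DWL = t²/2.1.
t²/2.1 = 210 → t² = 441 → t = 21.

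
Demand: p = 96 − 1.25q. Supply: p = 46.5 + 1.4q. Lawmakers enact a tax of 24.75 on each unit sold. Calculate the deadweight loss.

115.58

Competitive equilibrium: 96 − 1.25q = 46.5 + 1.4q → q* = 18.6792, p* = 72.6509.
With the tax, the buyer price exceeds the seller price by 24.75: (96 − 1.25q) − (46.5 + 1.4q) = 24.75 → q' = 9.3396.
Δq = 18.6792 − 9.3396 = 9.3396; the wedge equals the tax, 24.75.
The triangle = ½ × 9.3396 × 24.75 = 115.58.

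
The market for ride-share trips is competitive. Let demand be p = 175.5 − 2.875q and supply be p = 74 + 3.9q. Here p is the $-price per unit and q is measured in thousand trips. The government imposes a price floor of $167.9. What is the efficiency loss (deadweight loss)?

Competitive equilibrium: 175.5 − 2.875q = 74 + 3.9q → q* = 14.9815, p* = 132.428.
At the floor p = 167.9, quantity demanded = (175.5 − 167.9)/2.875 = 2.6435.
Sellers' marginal cost at q' = 2.6435: 74 + 3.9·2.6435 = 84.3097.
Δq = 14.9815 − 2.6435 = 12.338; wedge = 167.9 − 84.3097 = 83.5903.
Deadweight loss = ½ × 12.338 × 83.5903 = $515.67 thousand.

$515.67 thousand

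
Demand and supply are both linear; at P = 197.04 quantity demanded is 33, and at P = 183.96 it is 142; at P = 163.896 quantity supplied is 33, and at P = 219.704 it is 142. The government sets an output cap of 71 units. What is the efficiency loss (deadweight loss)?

Demand slope = (183.96 − 197.04)/(142 − 33) = −0.12, so P = 201 − 0.12Q.
Supply slope = (219.704 − 163.896)/(142 − 33) = 0.512, so P = 147 + 0.512Q.
Competitive equilibrium: 201 − 0.12Q = 147 + 0.512Q → Q* = 85.443, P* = 190.7468.
At Q = 71: demand price = 201 − 0.12·71 = 192.48; supply price = 147 + 0.512·71 = 183.352.
ΔQ = 85.443 − 71 = 14.443; wedge = 192.48 − 183.352 = 9.128.
The triangle = ½ × 14.443 × 9.128 = 65.92.

65.92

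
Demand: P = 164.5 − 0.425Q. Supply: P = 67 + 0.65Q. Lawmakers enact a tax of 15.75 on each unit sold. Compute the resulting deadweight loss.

115.38

Competitive equilibrium: 164.5 − 0.425Q = 67 + 0.65Q → Q* = 90.6977, P* = 125.9535.
With the tax, the buyer price exceeds the seller price by 15.75: (164.5 − 0.425Q) − (67 + 0.65Q) = 15.75 → Q' = 76.0465.
ΔQ = 90.6977 − 76.0465 = 14.6512; the wedge equals the tax, 15.75.
Welfare loss = ½ × 14.6512 × 15.75 = 115.38.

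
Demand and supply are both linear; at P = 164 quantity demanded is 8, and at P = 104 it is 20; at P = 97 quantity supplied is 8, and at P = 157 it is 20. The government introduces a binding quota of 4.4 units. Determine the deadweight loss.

Demand slope = (104 − 164)/(20 − 8) = −5, so P = 204 − 5Q.
Supply slope = (157 − 97)/(20 − 8) = 5, so P = 57 + 5Q.
Competitive equilibrium: 204 − 5Q = 57 + 5Q → Q* = 14.7, P* = 130.5.
At Q = 4.4: demand price = 204 − 5·4.4 = 182; supply price = 57 + 5·4.4 = 79.
ΔQ = 14.7 − 4.4 = 10.3; wedge = 182 − 79 = 103.
Deadweight loss = ½ × 10.3 × 103 = 530.45.

530.45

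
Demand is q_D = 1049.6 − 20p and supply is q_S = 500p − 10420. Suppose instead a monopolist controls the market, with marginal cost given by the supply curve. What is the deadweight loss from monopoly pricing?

2313.02

In inverse form: demand p = 52.48 − 0.05q, supply p = 20.84 + 0.002q.
Competitive equilibrium: 52.48 − 0.05q = 20.84 + 0.002q → q* = 608.4615, p* = 22.0569.
Marginal revenue: MR = 52.48 − 0.1q. Set MR = MC: 52.48 − 0.1q = 20.84 + 0.002q → q_m = 310.1961.
Price p_m = 52.48 − 0.05·310.1961 = 36.9702; MC(q_m) = 20.84 + 0.002·310.1961 = 21.4604.
Competitive q* = 608.4615, so Δq = 298.2654; wedge = 36.9702 − 21.4604 = 15.5098.
The triangle = ½ × 298.2654 × 15.5098 = 2313.02.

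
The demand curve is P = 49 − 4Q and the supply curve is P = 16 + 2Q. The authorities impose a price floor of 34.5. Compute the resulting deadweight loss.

10.55

Competitive equilibrium: 49 − 4Q = 16 + 2Q → Q* = 5.5, P* = 27.
At the floor P = 34.5, quantity demanded = (49 − 34.5)/4 = 3.625.
Sellers' marginal cost at Q' = 3.625: 16 + 2·3.625 = 23.25.
ΔQ = 5.5 − 3.625 = 1.875; wedge = 34.5 − 23.25 = 11.25.
The triangle = ½ × 1.875 × 11.25 = 10.55.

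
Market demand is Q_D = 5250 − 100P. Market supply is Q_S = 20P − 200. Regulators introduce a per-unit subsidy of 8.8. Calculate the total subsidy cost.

In inverse form: demand P = 52.5 − 0.01Q, supply P = 10 + 0.05Q.
Competitive equilibrium: 52.5 − 0.01Q = 10 + 0.05Q → Q* = 708.3333, P* = 45.4167.
The subsidy lowers effective supply by 8.8: P = 1.2 + 0.05Q.
New quantity: 52.5 − 0.01Q = 1.2 + 0.05Q → Q' = 855.
Total subsidy cost = 8.8 × 855 = 7524.

7524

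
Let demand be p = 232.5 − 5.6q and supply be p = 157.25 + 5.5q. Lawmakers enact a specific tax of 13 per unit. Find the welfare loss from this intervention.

7.61

Competitive equilibrium: 232.5 − 5.6q = 157.25 + 5.5q → q* = 6.7793, p* = 194.536.
With the tax, the buyer price exceeds the seller price by 13: (232.5 − 5.6q) − (157.25 + 5.5q) = 13 → q' = 5.6081.
Δq = 6.7793 − 5.6081 = 1.1712; the wedge equals the tax, 13.
DWL = ½ × 1.1712 × 13 = 7.61.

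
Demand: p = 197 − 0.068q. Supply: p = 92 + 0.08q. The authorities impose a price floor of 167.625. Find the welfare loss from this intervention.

Competitive equilibrium: 197 − 0.068q = 92 + 0.08q → q* = 709.45946, p* = 148.75676.
At the floor p = 167.625, quantity demanded = (197 − 167.625)/0.068 = 431.98529.
Sellers' marginal cost at q' = 431.98529: 92 + 0.08·431.98529 = 126.55882.
Δq = 709.45946 − 431.98529 = 277.47417; wedge = 167.625 − 126.55882 = 41.06618.
Welfare loss = ½ × 277.47417 × 41.06618 = 5697.40.

5697.40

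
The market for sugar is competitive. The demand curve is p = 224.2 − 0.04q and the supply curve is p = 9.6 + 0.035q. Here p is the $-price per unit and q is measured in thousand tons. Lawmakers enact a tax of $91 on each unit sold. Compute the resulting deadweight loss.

$55206.67 thousand

Competitive equilibrium: 224.2 − 0.04q = 9.6 + 0.035q → q* = 2861.3333, p* = 109.7467.
With the tax, the buyer price exceeds the seller price by 91: (224.2 − 0.04q) − (9.6 + 0.035q) = 91 → q' = 1648.
Δq = 2861.3333 − 1648 = 1213.3333; the wedge equals the tax, 91.
The triangle = ½ × 1213.3333 × 91 = $55206.67 thousand.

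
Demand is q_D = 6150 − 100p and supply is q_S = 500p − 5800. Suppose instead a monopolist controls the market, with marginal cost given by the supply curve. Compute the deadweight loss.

In inverse form: demand p = 61.5 − 0.01q, supply p = 11.6 + 0.002q.
Competitive equilibrium: 61.5 − 0.01q = 11.6 + 0.002q → q* = 4158.33333, p* = 19.91667.
Marginal revenue: MR = 61.5 − 0.02q. Set MR = MC: 61.5 − 0.02q = 11.6 + 0.002q → q_m = 2268.18182.
Price p_m = 61.5 − 0.01·2268.18182 = 38.81818; MC(q_m) = 11.6 + 0.002·2268.18182 = 16.13636.
Competitive q* = 4158.33333, so Δq = 1890.15151; wedge = 38.81818 − 16.13636 = 22.68182.
Welfare loss = ½ × 1890.15151 × 22.68182 = 21436.04.

21436.04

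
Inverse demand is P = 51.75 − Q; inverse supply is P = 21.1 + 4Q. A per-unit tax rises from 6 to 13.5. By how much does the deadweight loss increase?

Competitive equilibrium: 51.75 − Q = 21.1 + 4Q → Q* = 6.13, P* = 45.62.
For a per-unit tax t: ΔQ = t/5, so DWL = ½·t·(t/5) = t²/10.
At t = 6: DWL = 3.6. At t = 13.5: DWL = 18.225.
Increase = 18.225 − 3.6 = 14.625.

14.625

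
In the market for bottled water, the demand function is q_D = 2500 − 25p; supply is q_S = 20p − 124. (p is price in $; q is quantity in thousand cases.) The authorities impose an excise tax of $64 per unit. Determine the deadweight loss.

$22755.56 thousand

In inverse form: demand p = 100 − 0.04q, supply p = 6.2 + 0.05q.
Competitive equilibrium: 100 − 0.04q = 6.2 + 0.05q → q* = 1042.2222, p* = 58.3111.
With the tax, the buyer price exceeds the seller price by 64: (100 − 0.04q) − (6.2 + 0.05q) = 64 → q' = 331.1111.
Δq = 1042.2222 − 331.1111 = 711.1111; the wedge equals the tax, 64.
Deadweight loss = ½ × 711.1111 × 64 = $22755.56 thousand.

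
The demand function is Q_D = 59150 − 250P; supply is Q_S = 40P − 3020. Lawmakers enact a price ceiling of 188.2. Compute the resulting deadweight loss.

In inverse form: demand P = 236.6 − 0.004Q, supply P = 75.5 + 0.025Q.
Competitive equilibrium: 236.6 − 0.004Q = 75.5 + 0.025Q → Q* = 5555.1724, P* = 214.3793.
At the ceiling P = 188.2, quantity supplied = (188.2 − 75.5)/0.025 = 4508.
Willingness to pay at Q' = 4508: 236.6 − 0.004·4508 = 218.568.
ΔQ = 5555.1724 − 4508 = 1047.1724; wedge = 218.568 − 188.2 = 30.368.
The triangle = ½ × 1047.1724 × 30.368 = 15900.27.

15900.27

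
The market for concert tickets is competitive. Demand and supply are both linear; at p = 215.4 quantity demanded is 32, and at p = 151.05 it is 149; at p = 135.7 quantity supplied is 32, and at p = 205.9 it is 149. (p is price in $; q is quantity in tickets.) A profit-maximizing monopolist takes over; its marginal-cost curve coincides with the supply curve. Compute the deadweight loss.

Demand slope = (151.05 − 215.4)/(149 − 32) = −0.55, so p = 233 − 0.55q.
Supply slope = (205.9 − 135.7)/(149 − 32) = 0.6, so p = 116.5 + 0.6q.
Competitive equilibrium: 233 − 0.55q = 116.5 + 0.6q → q* = 101.3043, p* = 177.2826.
Marginal revenue: MR = 233 − 1.1q. Set MR = MC: 233 − 1.1q = 116.5 + 0.6q → q_m = 68.5294.
Price p_m = 233 − 0.55·68.5294 = 195.3088; MC(q_m) = 116.5 + 0.6·68.5294 = 157.6176.
Competitive q* = 101.3043, so Δq = 32.7749; wedge = 195.3088 − 157.6176 = 37.6912.
Deadweight loss = ½ × 32.7749 × 37.6912 = $617.66.

$617.66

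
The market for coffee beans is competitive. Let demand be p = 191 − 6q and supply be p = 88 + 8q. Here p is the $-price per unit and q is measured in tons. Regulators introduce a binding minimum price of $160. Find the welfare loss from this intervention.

$33.59

Competitive equilibrium: 191 − 6q = 88 + 8q → q* = 7.3571, p* = 146.8571.
At the floor p = 160, quantity demanded = (191 − 160)/6 = 5.1667.
Sellers' marginal cost at q' = 5.1667: 88 + 8·5.1667 = 129.3336.
Δq = 7.3571 − 5.1667 = 2.1904; wedge = 160 − 129.3336 = 30.6664.
Welfare loss = ½ × 2.1904 × 30.6664 = $33.59.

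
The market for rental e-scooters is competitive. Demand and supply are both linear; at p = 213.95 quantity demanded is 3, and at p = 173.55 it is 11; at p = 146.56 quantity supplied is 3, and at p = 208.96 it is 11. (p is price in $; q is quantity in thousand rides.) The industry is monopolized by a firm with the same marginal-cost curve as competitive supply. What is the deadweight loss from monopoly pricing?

Demand slope = (173.55 − 213.95)/(11 − 3) = −5.05, so p = 229.1 − 5.05q.
Supply slope = (208.96 − 146.56)/(11 − 3) = 7.8, so p = 123.16 + 7.8q.
Competitive equilibrium: 229.1 − 5.05q = 123.16 + 7.8q → q* = 8.2444, p* = 187.466.
Marginal revenue: MR = 229.1 − 10.1q. Set MR = MC: 229.1 − 10.1q = 123.16 + 7.8q → q_m = 5.9184.
Price p_m = 229.1 − 5.05·5.9184 = 199.2121; MC(q_m) = 123.16 + 7.8·5.9184 = 169.3235.
Competitive q* = 8.2444, so Δq = 2.326; wedge = 199.2121 − 169.3235 = 29.8886.
Welfare loss = ½ × 2.326 × 29.8886 = $34.76 thousand.

$34.76 thousand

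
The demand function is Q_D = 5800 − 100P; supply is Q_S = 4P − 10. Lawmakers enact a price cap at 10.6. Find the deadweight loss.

In inverse form: demand P = 58 − 0.01Q, supply P = 2.5 + 0.25Q.
Competitive equilibrium: 58 − 0.01Q = 2.5 + 0.25Q → Q* = 213.4615, P* = 55.8654.
At the ceiling P = 10.6, quantity supplied = (10.6 − 2.5)/0.25 = 32.4.
Willingness to pay at Q' = 32.4: 58 − 0.01·32.4 = 57.676.
ΔQ = 213.4615 − 32.4 = 181.0615; wedge = 57.676 − 10.6 = 47.076.
Welfare loss = ½ × 181.0615 × 47.076 = 4261.83.

4261.83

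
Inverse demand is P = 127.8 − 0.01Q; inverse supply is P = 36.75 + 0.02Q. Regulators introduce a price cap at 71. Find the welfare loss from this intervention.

Competitive equilibrium: 127.8 − 0.01Q = 36.75 + 0.02Q → Q* = 3035, P* = 97.45.
At the ceiling P = 71, quantity supplied = (71 − 36.75)/0.02 = 1712.5.
Willingness to pay at Q' = 1712.5: 127.8 − 0.01·1712.5 = 110.675.
ΔQ = 3035 − 1712.5 = 1322.5; wedge = 110.675 − 71 = 39.675.
Welfare loss = ½ × 1322.5 × 39.675 = 26235.09.

26235.09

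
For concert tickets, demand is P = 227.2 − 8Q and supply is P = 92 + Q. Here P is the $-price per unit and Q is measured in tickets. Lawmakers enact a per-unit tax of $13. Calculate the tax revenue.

Competitive equilibrium: 227.2 − 8Q = 92 + Q → Q* = 15.0222, P* = 107.0222.
With the tax, the buyer price exceeds the seller price by 13: (227.2 − 8Q) − (92 + Q) = 13 → Q' = 13.5778.
Tax revenue = 13 × 13.5778 = $176.51.

$176.51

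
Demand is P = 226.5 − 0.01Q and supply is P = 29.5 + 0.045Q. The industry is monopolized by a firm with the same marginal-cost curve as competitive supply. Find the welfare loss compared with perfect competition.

8350.51

Competitive equilibrium: 226.5 − 0.01Q = 29.5 + 0.045Q → Q* = 3581.8182, P* = 190.6818.
Marginal revenue: MR = 226.5 − 0.02Q. Set MR = MC: 226.5 − 0.02Q = 29.5 + 0.045Q → Q_m = 3030.7692.
Price P_m = 226.5 − 0.01·3030.7692 = 196.1923; MC(Q_m) = 29.5 + 0.045·3030.7692 = 165.8846.
Competitive Q* = 3581.8182, so ΔQ = 551.049; wedge = 196.1923 − 165.8846 = 30.3077.
DWL = ½ × 551.049 × 30.3077 = 8350.51.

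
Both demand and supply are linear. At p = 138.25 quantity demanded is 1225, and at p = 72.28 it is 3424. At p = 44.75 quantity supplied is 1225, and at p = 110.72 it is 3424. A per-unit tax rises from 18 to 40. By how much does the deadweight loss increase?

Demand slope = (72.28 − 138.25)/(3424 − 1225) = −0.03, so p = 175 − 0.03q.
Supply slope = (110.72 − 44.75)/(3424 − 1225) = 0.03, so p = 8 + 0.03q.
Competitive equilibrium: 175 − 0.03q = 8 + 0.03q → q* = 2783.3333, p* = 91.5.
For a per-unit tax t: Δq = t/0.06, so DWL = ½·t·(t/0.06) = t²/0.12.
At t = 18: DWL = 2700. At t = 40: DWL = 13333.333.
Increase = 13333.333 − 2700 = 10633.33.

10633.33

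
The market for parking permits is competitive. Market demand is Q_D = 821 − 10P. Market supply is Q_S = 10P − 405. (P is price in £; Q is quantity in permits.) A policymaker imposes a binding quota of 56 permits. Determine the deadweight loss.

In inverse form: demand P = 82.1 − 0.1Q, supply P = 40.5 + 0.1Q.
Competitive equilibrium: 82.1 − 0.1Q = 40.5 + 0.1Q → Q* = 208, P* = 61.3.
At Q = 56: demand price = 82.1 − 0.1·56 = 76.5; supply price = 40.5 + 0.1·56 = 46.1.
ΔQ = 208 − 56 = 152; wedge = 76.5 − 46.1 = 30.4.
DWL = ½ × 152 × 30.4 = £2310.40.

£2310.40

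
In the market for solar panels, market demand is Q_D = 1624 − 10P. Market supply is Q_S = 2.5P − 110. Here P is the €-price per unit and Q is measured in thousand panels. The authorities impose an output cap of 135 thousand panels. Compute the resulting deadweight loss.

€2590.81 thousand

In inverse form: demand P = 162.4 − 0.1Q, supply P = 44 + 0.4Q.
Competitive equilibrium: 162.4 − 0.1Q = 44 + 0.4Q → Q* = 236.8, P* = 138.72.
At Q = 135: demand price = 162.4 − 0.1·135 = 148.9; supply price = 44 + 0.4·135 = 98.
ΔQ = 236.8 − 135 = 101.8; wedge = 148.9 − 98 = 50.9.
The triangle = ½ × 101.8 × 50.9 = €2590.81 thousand.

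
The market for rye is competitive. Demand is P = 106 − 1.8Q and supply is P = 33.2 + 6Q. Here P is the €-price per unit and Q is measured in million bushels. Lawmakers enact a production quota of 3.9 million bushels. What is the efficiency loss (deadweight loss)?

Competitive equilibrium: 106 − 1.8Q = 33.2 + 6Q → Q* = 9.3333, P* = 89.2.
At Q = 3.9: demand price = 106 − 1.8·3.9 = 98.98; supply price = 33.2 + 6·3.9 = 56.6.
ΔQ = 9.3333 − 3.9 = 5.4333; wedge = 98.98 − 56.6 = 42.38.
Deadweight loss = ½ × 5.4333 × 42.38 = €115.13 million.

€115.13 million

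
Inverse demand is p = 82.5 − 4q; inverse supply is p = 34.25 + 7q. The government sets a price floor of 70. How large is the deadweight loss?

Competitive equilibrium: 82.5 − 4q = 34.25 + 7q → q* = 4.3864, p* = 64.9545.
At the floor p = 70, quantity demanded = (82.5 − 70)/4 = 3.125.
Sellers' marginal cost at q' = 3.125: 34.25 + 7·3.125 = 56.125.
Δq = 4.3864 − 3.125 = 1.2614; wedge = 70 − 56.125 = 13.875.
DWL = ½ × 1.2614 × 13.875 = 8.75.

8.75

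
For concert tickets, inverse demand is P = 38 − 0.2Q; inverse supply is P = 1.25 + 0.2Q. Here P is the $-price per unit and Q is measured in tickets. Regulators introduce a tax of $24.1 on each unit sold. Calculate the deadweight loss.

$726.01

Competitive equilibrium: 38 − 0.2Q = 1.25 + 0.2Q → Q* = 91.875, P* = 19.625.
With the tax, the buyer price exceeds the seller price by 24.1: (38 − 0.2Q) − (1.25 + 0.2Q) = 24.1 → Q' = 31.625.
ΔQ = 91.875 − 31.625 = 60.25; the wedge equals the tax, 24.1.
The triangle = ½ × 60.25 × 24.1 = $726.01.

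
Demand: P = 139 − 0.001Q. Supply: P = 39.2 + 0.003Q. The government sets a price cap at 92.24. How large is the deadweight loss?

Competitive equilibrium: 139 − 0.001Q = 39.2 + 0.003Q → Q* = 24950, P* = 114.05.
At the ceiling P = 92.24, quantity supplied = (92.24 − 39.2)/0.003 = 17680.
Willingness to pay at Q' = 17680: 139 − 0.001·17680 = 121.32.
ΔQ = 24950 − 17680 = 7270; wedge = 121.32 − 92.24 = 29.08.
DWL = ½ × 7270 × 29.08 = 105705.80.

105705.80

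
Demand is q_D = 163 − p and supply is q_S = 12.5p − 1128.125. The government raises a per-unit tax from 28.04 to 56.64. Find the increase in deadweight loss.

In inverse form: demand p = 163 − q, supply p = 90.25 + 0.08q.
Competitive equilibrium: 163 − q = 90.25 + 0.08q → q* = 67.3611, p* = 95.6389.
For a per-unit tax t: Δq = t/1.08, so DWL = ½·t·(t/1.08) = t²/2.16.
At t = 28.04: DWL = 364.001. At t = 56.64: DWL = 1485.227.
Increase = 1485.227 − 364.001 = 1121.23.

1121.23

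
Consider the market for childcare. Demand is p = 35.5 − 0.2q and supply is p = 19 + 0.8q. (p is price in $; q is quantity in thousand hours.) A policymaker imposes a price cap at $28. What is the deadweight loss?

Competitive equilibrium: 35.5 − 0.2q = 19 + 0.8q → q* = 16.5, p* = 32.2.
At the ceiling p = 28, quantity supplied = (28 − 19)/0.8 = 11.25.
Willingness to pay at q' = 11.25: 35.5 − 0.2·11.25 = 33.25.
Δq = 16.5 − 11.25 = 5.25; wedge = 33.25 − 28 = 5.25.
The triangle = ½ × 5.25 × 5.25 = $13.78 thousand.

$13.78 thousand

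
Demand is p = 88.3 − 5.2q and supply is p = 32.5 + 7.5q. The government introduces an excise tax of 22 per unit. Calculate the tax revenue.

58.55

Competitive equilibrium: 88.3 − 5.2q = 32.5 + 7.5q → q* = 4.3937, p* = 65.4528.
With the tax, the buyer price exceeds the seller price by 22: (88.3 − 5.2q) − (32.5 + 7.5q) = 22 → q' = 2.6614.
Tax revenue = 22 × 2.6614 = 58.55.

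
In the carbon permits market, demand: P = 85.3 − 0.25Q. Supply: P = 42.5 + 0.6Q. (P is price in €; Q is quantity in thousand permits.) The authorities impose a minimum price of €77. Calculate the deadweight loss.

Competitive equilibrium: 85.3 − 0.25Q = 42.5 + 0.6Q → Q* = 50.3529, P* = 72.7118.
At the floor P = 77, quantity demanded = (85.3 − 77)/0.25 = 33.2.
Sellers' marginal cost at Q' = 33.2: 42.5 + 0.6·33.2 = 62.42.
ΔQ = 50.3529 − 33.2 = 17.1529; wedge = 77 − 62.42 = 14.58.
DWL = ½ × 17.1529 × 14.58 = €125.04 thousand.

€125.04 thousand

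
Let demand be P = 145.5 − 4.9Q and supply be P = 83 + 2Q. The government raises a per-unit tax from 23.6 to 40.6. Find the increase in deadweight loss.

79.09

Competitive equilibrium: 145.5 − 4.9Q = 83 + 2Q → Q* = 9.058, P* = 101.1159.
For a per-unit tax t: ΔQ = t/6.9, so DWL = ½·t·(t/6.9) = t²/13.8.
At t = 23.6: DWL = 40.359. At t = 40.6: DWL = 119.446.
Increase = 119.446 − 40.359 = 79.09.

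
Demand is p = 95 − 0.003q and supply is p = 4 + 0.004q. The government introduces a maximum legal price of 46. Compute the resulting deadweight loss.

Competitive equilibrium: 95 − 0.003q = 4 + 0.004q → q* = 13000, p* = 56.
At the ceiling p = 46, quantity supplied = (46 − 4)/0.004 = 10500.
Willingness to pay at q' = 10500: 95 − 0.003·10500 = 63.5.
Δq = 13000 − 10500 = 2500; wedge = 63.5 − 46 = 17.5.
Deadweight loss = ½ × 2500 × 17.5 = 21875.

21875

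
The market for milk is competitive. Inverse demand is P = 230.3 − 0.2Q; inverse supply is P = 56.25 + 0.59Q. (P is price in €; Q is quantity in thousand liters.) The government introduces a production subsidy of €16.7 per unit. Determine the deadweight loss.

€176.51 thousand

Competitive equilibrium: 230.3 − 0.2Q = 56.25 + 0.59Q → Q* = 220.3165, P* = 186.2367.
The subsidy lowers effective supply by 16.7: P = 39.55 + 0.59Q.
New quantity: 230.3 − 0.2Q = 39.55 + 0.59Q → Q' = 241.4557.
Overproduction ΔQ = 241.4557 − 220.3165 = 21.1392; wedge = subsidy = 16.7.
DWL = ½ × 21.1392 × 16.7 = €176.51 thousand.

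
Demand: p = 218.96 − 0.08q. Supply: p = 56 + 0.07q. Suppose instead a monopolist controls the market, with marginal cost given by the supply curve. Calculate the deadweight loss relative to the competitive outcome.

10709.40

Competitive equilibrium: 218.96 − 0.08q = 56 + 0.07q → q* = 1086.4, p* = 132.048.
Marginal revenue: MR = 218.96 − 0.16q. Set MR = MC: 218.96 − 0.16q = 56 + 0.07q → q_m = 708.52174.
Price p_m = 218.96 − 0.08·708.52174 = 162.27826; MC(q_m) = 56 + 0.07·708.52174 = 105.59652.
Competitive q* = 1086.4, so Δq = 377.87826; wedge = 162.27826 − 105.59652 = 56.68174.
The triangle = ½ × 377.87826 × 56.68174 = 10709.40.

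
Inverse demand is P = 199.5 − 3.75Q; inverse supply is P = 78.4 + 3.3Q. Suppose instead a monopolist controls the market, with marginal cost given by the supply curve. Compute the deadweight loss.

125.40

Competitive equilibrium: 199.5 − 3.75Q = 78.4 + 3.3Q → Q* = 17.1773, P* = 135.08511.
Marginal revenue: MR = 199.5 − 7.5Q. Set MR = MC: 199.5 − 7.5Q = 78.4 + 3.3Q → Q_m = 11.21296.
Price P_m = 199.5 − 3.75·11.21296 = 157.4514; MC(Q_m) = 78.4 + 3.3·11.21296 = 115.40277.
Competitive Q* = 17.1773, so ΔQ = 5.96434; wedge = 157.4514 − 115.40277 = 42.04863.
Deadweight loss = ½ × 5.96434 × 42.04863 = 125.40.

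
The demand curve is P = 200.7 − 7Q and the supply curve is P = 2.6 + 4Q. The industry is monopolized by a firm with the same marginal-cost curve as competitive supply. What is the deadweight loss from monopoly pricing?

269.77

Competitive equilibrium: 200.7 − 7Q = 2.6 + 4Q → Q* = 18.0091, P* = 74.6364.
Marginal revenue: MR = 200.7 − 14Q. Set MR = MC: 200.7 − 14Q = 2.6 + 4Q → Q_m = 11.0056.
Price P_m = 200.7 − 7·11.0056 = 123.6608; MC(Q_m) = 2.6 + 4·11.0056 = 46.6224.
Competitive Q* = 18.0091, so ΔQ = 7.0035; wedge = 123.6608 − 46.6224 = 77.0384.
Welfare loss = ½ × 7.0035 × 77.0384 = 269.77.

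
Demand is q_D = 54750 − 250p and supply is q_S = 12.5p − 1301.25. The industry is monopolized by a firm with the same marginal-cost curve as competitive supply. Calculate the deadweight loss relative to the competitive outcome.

In inverse form: demand p = 219 − 0.004q, supply p = 104.1 + 0.08q.
Competitive equilibrium: 219 − 0.004q = 104.1 + 0.08q → q* = 1367.8571, p* = 213.5286.
Marginal revenue: MR = 219 − 0.008q. Set MR = MC: 219 − 0.008q = 104.1 + 0.08q → q_m = 1305.6818.
Price p_m = 219 − 0.004·1305.6818 = 213.7773; MC(q_m) = 104.1 + 0.08·1305.6818 = 208.5545.
Competitive q* = 1367.8571, so Δq = 62.1753; wedge = 213.7773 − 208.5545 = 5.2228.
Welfare loss = ½ × 62.1753 × 5.2228 = 162.36.

162.36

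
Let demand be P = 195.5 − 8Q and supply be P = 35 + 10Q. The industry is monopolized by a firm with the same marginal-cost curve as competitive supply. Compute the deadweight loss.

67.75

Competitive equilibrium: 195.5 − 8Q = 35 + 10Q → Q* = 8.9167, P* = 124.1667.
Marginal revenue: MR = 195.5 − 16Q. Set MR = MC: 195.5 − 16Q = 35 + 10Q → Q_m = 6.1731.
Price P_m = 195.5 − 8·6.1731 = 146.1152; MC(Q_m) = 35 + 10·6.1731 = 96.731.
Competitive Q* = 8.9167, so ΔQ = 2.7436; wedge = 146.1152 − 96.731 = 49.3842.
The triangle = ½ × 2.7436 × 49.3842 = 67.75.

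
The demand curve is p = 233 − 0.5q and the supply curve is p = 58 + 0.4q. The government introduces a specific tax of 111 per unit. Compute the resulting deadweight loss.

6845

Competitive equilibrium: 233 − 0.5q = 58 + 0.4q → q* = 194.4444, p* = 135.7778.
With the tax, the buyer price exceeds the seller price by 111: (233 − 0.5q) − (58 + 0.4q) = 111 → q' = 71.1111.
Δq = 194.4444 − 71.1111 = 123.3333; the wedge equals the tax, 111.
DWL = ½ × 123.3333 × 111 = 6845.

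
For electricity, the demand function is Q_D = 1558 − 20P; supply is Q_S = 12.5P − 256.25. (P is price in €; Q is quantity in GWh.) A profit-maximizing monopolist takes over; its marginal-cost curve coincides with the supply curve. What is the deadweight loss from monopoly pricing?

€977.79

In inverse form: demand P = 77.9 − 0.05Q, supply P = 20.5 + 0.08Q.
Competitive equilibrium: 77.9 − 0.05Q = 20.5 + 0.08Q → Q* = 441.5385, P* = 55.8231.
Marginal revenue: MR = 77.9 − 0.1Q. Set MR = MC: 77.9 − 0.1Q = 20.5 + 0.08Q → Q_m = 318.8889.
Price P_m = 77.9 − 0.05·318.8889 = 61.9556; MC(Q_m) = 20.5 + 0.08·318.8889 = 46.0111.
Competitive Q* = 441.5385, so ΔQ = 122.6496; wedge = 61.9556 − 46.0111 = 15.9445.
Welfare loss = ½ × 122.6496 × 15.9445 = €977.79.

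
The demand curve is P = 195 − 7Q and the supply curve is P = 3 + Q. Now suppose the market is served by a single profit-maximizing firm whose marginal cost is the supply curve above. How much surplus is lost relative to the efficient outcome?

Competitive equilibrium: 195 − 7Q = 3 + Q → Q* = 24, P* = 27.
Marginal revenue: MR = 195 − 14Q. Set MR = MC: 195 − 14Q = 3 + Q → Q_m = 12.8.
Price P_m = 195 − 7·12.8 = 105.4; MC(Q_m) = 3 + 1·12.8 = 15.8.
Competitive Q* = 24, so ΔQ = 11.2; wedge = 105.4 − 15.8 = 89.6.
Deadweight loss = ½ × 11.2 × 89.6 = 501.76.

501.76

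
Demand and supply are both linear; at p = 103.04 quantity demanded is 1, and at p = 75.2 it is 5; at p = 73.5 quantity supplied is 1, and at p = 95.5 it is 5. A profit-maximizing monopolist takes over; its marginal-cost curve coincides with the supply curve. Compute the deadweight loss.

9.09

Demand slope = (75.2 − 103.04)/(5 − 1) = −6.96, so p = 110 − 6.96q.
Supply slope = (95.5 − 73.5)/(5 − 1) = 5.5, so p = 68 + 5.5q.
Competitive equilibrium: 110 − 6.96q = 68 + 5.5q → q* = 3.3708, p* = 86.5393.
Marginal revenue: MR = 110 − 13.92q. Set MR = MC: 110 − 13.92q = 68 + 5.5q → q_m = 2.1627.
Price p_m = 110 − 6.96·2.1627 = 94.9476; MC(q_m) = 68 + 5.5·2.1627 = 79.8949.
Competitive q* = 3.3708, so Δq = 1.2081; wedge = 94.9476 − 79.8949 = 15.0527.
Deadweight loss = ½ × 1.2081 × 15.0527 = 9.09.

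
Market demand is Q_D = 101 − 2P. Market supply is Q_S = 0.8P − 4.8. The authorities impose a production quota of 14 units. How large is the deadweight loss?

114.29

In inverse form: demand P = 50.5 − 0.5Q, supply P = 6 + 1.25Q.
Competitive equilibrium: 50.5 − 0.5Q = 6 + 1.25Q → Q* = 25.4286, P* = 37.7857.
At Q = 14: demand price = 50.5 − 0.5·14 = 43.5; supply price = 6 + 1.25·14 = 23.5.
ΔQ = 25.4286 − 14 = 11.4286; wedge = 43.5 − 23.5 = 20.
Welfare loss = ½ × 11.4286 × 20 = 114.29.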